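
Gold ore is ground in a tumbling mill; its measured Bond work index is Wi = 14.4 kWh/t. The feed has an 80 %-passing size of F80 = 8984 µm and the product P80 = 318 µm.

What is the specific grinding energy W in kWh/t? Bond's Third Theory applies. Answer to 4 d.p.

Bond:  W = 10 Wi (1/√P − 1/√F)
1/√318 = 0.056077;  1/√8984 = 0.010550
W = 10·14.4·(0.056077 − 0.010550) = 6.5559 kWh/t

W = 6.5559 kWh/t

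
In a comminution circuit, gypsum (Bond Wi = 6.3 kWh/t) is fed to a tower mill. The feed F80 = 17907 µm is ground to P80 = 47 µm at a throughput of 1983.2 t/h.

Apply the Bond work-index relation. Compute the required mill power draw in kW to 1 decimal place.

W = 10 Wi / √P80 − 10 Wi / √F80
W = 10·6.3·(1/√47 − 1/√17907) = 10·6.3·(0.138392) = 8.7187 kWh/t
P_mill = W·ṁ = 8.7187·1983.2 = 17290.9 kW

P = 17290.9 kW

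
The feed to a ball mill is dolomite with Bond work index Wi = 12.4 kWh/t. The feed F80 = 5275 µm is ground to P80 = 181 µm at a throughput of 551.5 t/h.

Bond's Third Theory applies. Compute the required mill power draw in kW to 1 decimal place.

P = 4141.5 kW

Bond: W = 10·Wi·(1/√P80 − 1/√F80)
W = 10·12.4·(1/√181 − 1/√5275) = 10·12.4·(0.060561) = 7.5095 kWh/t
Power = W × throughput = 7.5095 kWh/t × 551.5 t/h = 4141.5 kW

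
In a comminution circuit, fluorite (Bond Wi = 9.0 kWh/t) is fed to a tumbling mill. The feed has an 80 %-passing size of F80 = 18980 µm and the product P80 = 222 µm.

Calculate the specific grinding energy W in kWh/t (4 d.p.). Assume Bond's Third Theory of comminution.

Bond: W = 10·Wi·(1/√P80 − 1/√F80)
1/√222 = 0.067116;  1/√18980 = 0.007259
W = 10·9.0·(0.067116 − 0.007259) = 5.3871 kWh/t

W = 5.3871 kWh/t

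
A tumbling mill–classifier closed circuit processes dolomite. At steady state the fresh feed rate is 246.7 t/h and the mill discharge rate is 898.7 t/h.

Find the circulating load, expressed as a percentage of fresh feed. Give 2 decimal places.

CL = 264.29 %

M = F + R at steady state, so:
R = M − F = 898.7 − 246.7 = 652.0 t/h
CL = 100·R/F = 100·652.0/246.7 = 264.29 %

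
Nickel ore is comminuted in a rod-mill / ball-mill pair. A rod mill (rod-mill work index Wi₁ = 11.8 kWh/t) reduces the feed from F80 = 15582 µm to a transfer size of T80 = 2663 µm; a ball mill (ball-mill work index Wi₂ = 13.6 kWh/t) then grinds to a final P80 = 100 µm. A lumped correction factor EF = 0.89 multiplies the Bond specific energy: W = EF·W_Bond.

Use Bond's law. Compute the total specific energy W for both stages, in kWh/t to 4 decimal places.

W = 10 Wi (P80^-0.5 − F80^-0.5)
Stage 1 (15582→2663 µm, Wi₁=11.8): W₁ = 10·11.8·(0.019378 − 0.008011) = 1.3413 kWh/t
Stage 2 (2663→100 µm, Wi₂=13.6): W₂ = 10·13.6·(0.100000 − 0.019378) = 10.9646 kWh/t
W = W₁ + W₂ = 1.3413 + 10.9646 = 12.3059 kWh/t
Corrected W = EF·W_Bond = 0.89·12.3059 = 10.9522 kWh/t

W = 10.9522 kWh/t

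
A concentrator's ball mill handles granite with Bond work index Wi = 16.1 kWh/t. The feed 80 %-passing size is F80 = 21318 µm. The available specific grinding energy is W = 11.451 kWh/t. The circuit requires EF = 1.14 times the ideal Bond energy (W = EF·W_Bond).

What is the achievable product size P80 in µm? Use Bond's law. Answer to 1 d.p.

W = 10 Wi (P80^-0.5 − F80^-0.5)
W_Bond = W / EF = 11.451 / 1.14 = 10.0447 kWh/t
P80^-0.5 = F80^-0.5 + W_Bond/(10 Wi)
  = 10.0447/(10·16.1) + 1/√21318 = 0.062390 + 0.006849 = 0.069239
P80 = (1/0.069239)² = 14.4428² = 208.59 µm

P80 = 208.6 µm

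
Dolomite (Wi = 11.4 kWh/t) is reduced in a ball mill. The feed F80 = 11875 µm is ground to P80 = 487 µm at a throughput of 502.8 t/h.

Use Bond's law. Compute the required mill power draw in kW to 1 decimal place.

P = 2071.4 kW

W = 10 Wi (1/√P80 − 1/√F80)  [Bond]
W = 10·11.4·(1/√487 − 1/√11875) = 10·11.4·(0.036138) = 4.1197 kWh/t
P = W·T = 4.1197·502.8 = 2071.4 kW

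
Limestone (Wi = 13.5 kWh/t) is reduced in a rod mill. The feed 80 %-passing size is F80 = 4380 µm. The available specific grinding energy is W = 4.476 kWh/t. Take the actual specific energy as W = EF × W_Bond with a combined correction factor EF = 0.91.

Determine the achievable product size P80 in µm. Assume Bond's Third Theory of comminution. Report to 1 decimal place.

W_Bond = 10·Wi·(1/√P₈₀ − 1/√F₈₀)
W_Bond = W / EF = 4.476 / 0.91 = 4.9187 kWh/t
⇒ 1/√P80 = W_Bond/(10·Wi) + 1/√F80
  = 4.9187/(10·13.5) + 1/√4380 = 0.036435 + 0.015110 = 0.051545
P80 = (1/0.051545)² = 19.4007² = 376.39 µm

P80 = 376.4 µm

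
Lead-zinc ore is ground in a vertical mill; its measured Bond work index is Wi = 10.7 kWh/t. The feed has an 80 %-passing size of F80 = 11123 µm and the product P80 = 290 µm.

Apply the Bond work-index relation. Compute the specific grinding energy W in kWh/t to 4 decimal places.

W = 10 Wi / √P80 − 10 Wi / √F80
1/√290 = 0.058722;  1/√11123 = 0.009482
W = 10·10.7·(0.058722 − 0.009482) = 5.2687 kWh/t

W = 5.2687 kWh/t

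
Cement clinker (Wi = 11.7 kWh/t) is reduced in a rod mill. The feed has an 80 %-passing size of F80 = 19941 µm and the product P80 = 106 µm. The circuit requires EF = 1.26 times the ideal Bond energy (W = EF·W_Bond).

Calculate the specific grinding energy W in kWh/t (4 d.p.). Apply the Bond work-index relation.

W = 13.2747 kWh/t

W = 10 Wi / √P80 − 10 Wi / √F80
1/√106 = 0.097129;  1/√19941 = 0.007082
W = 10·11.7·(0.097129 − 0.007082) = 10.5355 kWh/t
Apply correction: 10.5355 × 1.26 = 13.2747 kWh/t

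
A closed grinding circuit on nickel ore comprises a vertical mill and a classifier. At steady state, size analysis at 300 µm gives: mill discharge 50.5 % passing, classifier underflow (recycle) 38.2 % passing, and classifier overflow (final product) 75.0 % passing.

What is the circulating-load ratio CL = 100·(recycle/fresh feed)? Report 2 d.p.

CL = 199.19 %

Classifier node, passing 300 µm:
(1+r)·d = r·u + o ⇒ r = (o−d)/(d−u)
r = (75.0 − 50.5)/(50.5 − 38.2) = 24.5/12.3 = 1.9919
CL = 100·r = 199.19 %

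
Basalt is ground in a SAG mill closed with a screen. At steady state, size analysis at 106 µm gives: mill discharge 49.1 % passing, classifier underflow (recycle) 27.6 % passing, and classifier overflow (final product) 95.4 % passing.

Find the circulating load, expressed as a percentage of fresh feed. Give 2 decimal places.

CL = 215.35 %

Balance %-passing 106 µm (r = R/F):
Fd + Rd = Ru + Fo ⇒ R/F = (o−d)/(d−u)
r = (95.4 − 49.1)/(49.1 − 27.6) = 46.3/21.5 = 2.1535
CL = 100·r = 215.35 %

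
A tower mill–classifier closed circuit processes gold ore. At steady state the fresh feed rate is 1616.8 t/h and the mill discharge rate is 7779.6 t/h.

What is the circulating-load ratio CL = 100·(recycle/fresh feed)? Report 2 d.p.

CL = 381.17 %

M = F + R at steady state, so:
R = M − F = 7779.6 − 1616.8 = 6162.8 t/h
CL = 100·R/F = 100·6162.8/1616.8 = 381.17 %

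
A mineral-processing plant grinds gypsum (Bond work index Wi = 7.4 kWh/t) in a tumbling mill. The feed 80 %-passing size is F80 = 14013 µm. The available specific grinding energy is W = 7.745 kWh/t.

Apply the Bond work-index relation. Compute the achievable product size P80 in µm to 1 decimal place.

P80 = 78.2 µm

W = 10·Wi·[P80^(−½) − F80^(−½)]
P80^(−½) = W/(10 Wi) + F80^(−½)
  = 7.7450/(10·7.4) + 1/√14013 = 0.104662 + 0.008448 = 0.113110
P80 = (1/0.113110)² = 8.8410² = 78.16 µm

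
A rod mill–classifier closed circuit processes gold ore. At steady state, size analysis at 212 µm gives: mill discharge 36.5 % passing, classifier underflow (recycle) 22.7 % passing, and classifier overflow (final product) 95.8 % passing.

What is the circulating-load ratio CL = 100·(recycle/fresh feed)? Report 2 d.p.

Let r = R/F. Size balance at 212 µm:
(1+r)d = ru + o → r = (o−d)/(d−u)
r = (95.8 − 36.5)/(36.5 − 22.7) = 59.3/13.8 = 4.2971
CL = 100·r = 429.71 %

CL = 429.71 %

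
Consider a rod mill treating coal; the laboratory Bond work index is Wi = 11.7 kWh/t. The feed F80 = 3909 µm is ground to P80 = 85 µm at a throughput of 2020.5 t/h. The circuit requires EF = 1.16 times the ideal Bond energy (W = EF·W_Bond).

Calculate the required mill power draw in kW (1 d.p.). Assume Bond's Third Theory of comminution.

W = 10 Wi (P80^-0.5 − F80^-0.5)
W = 10·11.7·(1/√85 − 1/√3909) = 10·11.7·(0.092471) = 10.8191 kWh/t
With EF = 1.16: W = 10.8191·1.16 = 12.5501 kWh/t
Power = W × throughput = 12.5501 kWh/t × 2020.5 t/h = 25357.6 kW

P = 25357.6 kW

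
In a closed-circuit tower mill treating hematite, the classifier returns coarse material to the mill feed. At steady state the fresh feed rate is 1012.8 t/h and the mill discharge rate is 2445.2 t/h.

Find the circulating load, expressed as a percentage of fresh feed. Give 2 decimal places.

CL = 141.43 %

Steady state: M = F + R.
R = M − F = 2445.2 − 1012.8 = 1432.4 t/h
CL = 100·R/F = 100·1432.4/1012.8 = 141.43 %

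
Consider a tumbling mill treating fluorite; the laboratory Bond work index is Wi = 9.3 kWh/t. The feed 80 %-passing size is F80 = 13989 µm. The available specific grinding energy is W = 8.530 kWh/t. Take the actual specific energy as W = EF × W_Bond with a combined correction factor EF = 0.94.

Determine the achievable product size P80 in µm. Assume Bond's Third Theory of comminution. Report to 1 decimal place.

W = 10 Wi (1/√P80 − 1/√F80)  [Bond]
W_Bond = W / EF = 8.530 / 0.94 = 9.0745 kWh/t
⇒ 1/√P80 = W_Bond/(10 Wi) + 1/√F80
  = 9.0745/(10·9.3) + 1/√13989 = 0.097575 + 0.008455 = 0.106030
P80 = (1/0.106030)² = 9.4313² = 88.95 µm

P80 = 88.9 µm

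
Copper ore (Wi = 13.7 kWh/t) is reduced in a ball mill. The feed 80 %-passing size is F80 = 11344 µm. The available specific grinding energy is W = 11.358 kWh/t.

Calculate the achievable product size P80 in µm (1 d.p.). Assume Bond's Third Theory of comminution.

W = 10·Wi·(P80^(-½) − F80^(-½))
P80^(−½) = W/(10 Wi) + F80^(−½)
  = 11.3580/(10·13.7) + 1/√11344 = 0.082905 + 0.009389 = 0.092294
P80 = (1/0.092294)² = 10.8349² = 117.40 µm

P80 = 117.4 µm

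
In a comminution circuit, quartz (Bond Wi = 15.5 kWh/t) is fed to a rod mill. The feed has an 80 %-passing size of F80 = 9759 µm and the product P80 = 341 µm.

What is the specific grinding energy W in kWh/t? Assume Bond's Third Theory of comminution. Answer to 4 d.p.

W_Bond = 10·Wi·(1/√P₈₀ − 1/√F₈₀)
1/√341 = 0.054153;  1/√9759 = 0.010123
W = 10·15.5·(0.054153 − 0.010123) = 6.8247 kWh/t

W = 6.8247 kWh/t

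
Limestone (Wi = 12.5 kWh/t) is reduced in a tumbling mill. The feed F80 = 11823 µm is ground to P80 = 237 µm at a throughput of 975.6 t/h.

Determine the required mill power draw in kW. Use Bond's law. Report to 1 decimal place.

W = 10 Wi (1/√P80 − 1/√F80)  [Bond]
W = 10·12.5·(1/√237 − 1/√11823) = 10·12.5·(0.055760) = 6.9700 kWh/t
P_mill = W·ṁ = 6.9700·975.6 = 6800.0 kW

P = 6800.0 kW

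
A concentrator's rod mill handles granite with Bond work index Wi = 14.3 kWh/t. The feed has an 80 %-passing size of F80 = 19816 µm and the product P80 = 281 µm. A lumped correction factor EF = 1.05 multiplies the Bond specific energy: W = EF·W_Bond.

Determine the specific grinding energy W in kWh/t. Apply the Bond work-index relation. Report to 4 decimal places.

W = 10 Wi (1/√P80 − 1/√F80)  [Bond]
1/√281 = 0.059655;  1/√19816 = 0.007104
W = 10·14.3·(0.059655 − 0.007104) = 7.5148 kWh/t
Apply correction: 7.5148 × 1.05 = 7.8906 kWh/t

W = 7.8906 kWh/t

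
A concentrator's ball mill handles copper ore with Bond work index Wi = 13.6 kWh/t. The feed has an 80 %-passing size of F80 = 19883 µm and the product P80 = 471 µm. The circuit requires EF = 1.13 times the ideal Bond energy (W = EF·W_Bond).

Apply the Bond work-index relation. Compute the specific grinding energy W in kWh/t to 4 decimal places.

W = 10·Wi·[P80^(−½) − F80^(−½)]
1/√471 = 0.046078;  1/√19883 = 0.007092
W = 10·13.6·(0.046078 − 0.007092) = 5.3021 kWh/t
Apply correction: 5.3021 × 1.13 = 5.9913 kWh/t

W = 5.9913 kWh/t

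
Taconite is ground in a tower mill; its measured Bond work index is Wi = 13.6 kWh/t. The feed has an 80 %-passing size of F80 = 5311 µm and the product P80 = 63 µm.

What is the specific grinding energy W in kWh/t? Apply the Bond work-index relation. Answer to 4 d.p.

W = 15.2682 kWh/t

W = 10 Wi (P80^-0.5 − F80^-0.5)
1/√63 = 0.125988;  1/√5311 = 0.013722
W = 10·13.6·(0.125988 − 0.013722) = 15.2682 kWh/t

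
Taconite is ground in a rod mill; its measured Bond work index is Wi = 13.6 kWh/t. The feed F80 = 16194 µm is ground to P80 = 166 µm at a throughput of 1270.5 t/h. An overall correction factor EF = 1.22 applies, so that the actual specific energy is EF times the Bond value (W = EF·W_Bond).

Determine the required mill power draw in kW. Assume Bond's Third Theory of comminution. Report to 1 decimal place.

W = 10·Wi·(P80^(-½) − F80^(-½))
W = 10·13.6·(1/√166 − 1/√16194) = 10·13.6·(0.069757) = 9.4869 kWh/t
With EF = 1.22: W = 9.4869·1.22 = 11.5741 kWh/t
P_mill = W·ṁ = 11.5741·1270.5 = 14704.8 kW

P = 14704.8 kW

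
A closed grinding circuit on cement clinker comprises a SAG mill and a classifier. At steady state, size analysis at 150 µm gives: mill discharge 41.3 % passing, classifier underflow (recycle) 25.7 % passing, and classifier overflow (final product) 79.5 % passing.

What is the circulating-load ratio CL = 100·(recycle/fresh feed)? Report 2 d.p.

Let r = R/F. Size balance at 150 µm:
r = (o − d)/(d − u)
r = (79.5 − 41.3)/(41.3 − 25.7) = 38.2/15.6 = 2.4487
CL = 100·r = 244.87 %

CL = 244.87 %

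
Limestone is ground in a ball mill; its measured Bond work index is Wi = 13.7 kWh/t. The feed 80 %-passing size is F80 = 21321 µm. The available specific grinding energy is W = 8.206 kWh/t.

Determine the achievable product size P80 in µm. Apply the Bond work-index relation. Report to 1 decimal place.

P80 = 224.5 µm

W = 10·Wi·[P80^(−½) − F80^(−½)]
1/√P80 = 1/√F80 + W/(10·Wi)
  = 8.2060/(10·13.7) + 1/√21321 = 0.059898 + 0.006849 = 0.066746
P80 = (1/0.066746)² = 14.9821² = 224.46 µm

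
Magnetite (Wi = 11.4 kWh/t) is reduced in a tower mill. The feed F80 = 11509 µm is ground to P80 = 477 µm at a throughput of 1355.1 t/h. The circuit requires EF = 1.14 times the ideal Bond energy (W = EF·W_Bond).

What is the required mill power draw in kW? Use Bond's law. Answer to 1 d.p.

Bond:  W = 10 Wi (1/√P − 1/√F)
W = 10·11.4·(1/√477 − 1/√11509) = 10·11.4·(0.036465) = 4.1571 kWh/t
Corrected W = EF·W_Bond = 1.14·4.1571 = 4.7391 kWh/t
P = W·T = 4.7391·1355.1 = 6421.9 kW

P = 6421.9 kW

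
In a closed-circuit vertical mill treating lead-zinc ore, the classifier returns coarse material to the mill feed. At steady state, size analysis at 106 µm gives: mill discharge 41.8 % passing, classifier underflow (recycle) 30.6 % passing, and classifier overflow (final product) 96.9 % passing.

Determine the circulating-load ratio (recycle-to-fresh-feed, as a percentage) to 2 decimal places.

CL = 491.96 %

Two-product formula at 106 µm:
d + r·d = r·u + o → r(d−u) = o−d
r = (96.9 − 41.8)/(41.8 − 30.6) = 55.1/11.2 = 4.9196
CL = 100·r = 491.96 %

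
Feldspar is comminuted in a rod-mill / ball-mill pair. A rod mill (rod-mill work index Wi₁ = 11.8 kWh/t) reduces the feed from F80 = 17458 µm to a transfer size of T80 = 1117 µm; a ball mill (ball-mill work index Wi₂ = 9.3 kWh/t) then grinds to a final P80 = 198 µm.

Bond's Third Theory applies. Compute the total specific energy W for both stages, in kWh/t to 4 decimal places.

W = 6.4642 kWh/t

W = 10 Wi / √P80 − 10 Wi / √F80
Stage 1 (17458→1117 µm, Wi₁=11.8): W₁ = 10·11.8·(0.029921 − 0.007568) = 2.6376 kWh/t
Stage 2 (1117→198 µm, Wi₂=9.3): W₂ = 10·9.3·(0.071067 − 0.029921) = 3.8266 kWh/t
W = W₁ + W₂ = 2.6376 + 3.8266 = 6.4642 kWh/t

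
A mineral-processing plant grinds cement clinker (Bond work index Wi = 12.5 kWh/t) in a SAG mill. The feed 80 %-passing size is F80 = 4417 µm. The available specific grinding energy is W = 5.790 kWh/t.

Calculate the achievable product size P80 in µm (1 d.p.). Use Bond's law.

Bond:  W = 10 Wi (1/√P − 1/√F)
⇒ 1/√P80 = W/(10 Wi) + 1/√F80
  = 5.7900/(10·12.5) + 1/√4417 = 0.046320 + 0.015047 = 0.061367
P80 = (1/0.061367)² = 16.2955² = 265.54 µm

P80 = 265.5 µm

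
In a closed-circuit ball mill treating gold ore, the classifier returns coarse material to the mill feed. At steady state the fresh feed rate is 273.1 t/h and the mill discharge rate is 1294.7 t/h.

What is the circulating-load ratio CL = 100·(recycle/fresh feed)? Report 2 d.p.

CL = 374.08 %

Steady state: M = F + R.
R = M − F = 1294.7 − 273.1 = 1021.6 t/h
CL = 100·R/F = 100·1021.6/273.1 = 374.08 %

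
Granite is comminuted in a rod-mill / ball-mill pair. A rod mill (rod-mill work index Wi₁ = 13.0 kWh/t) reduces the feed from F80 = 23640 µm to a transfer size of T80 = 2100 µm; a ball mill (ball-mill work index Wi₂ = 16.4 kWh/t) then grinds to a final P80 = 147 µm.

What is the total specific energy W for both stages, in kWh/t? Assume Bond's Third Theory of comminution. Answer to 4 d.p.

W = 11.9390 kWh/t

Bond:  W = 10 Wi (1/√P − 1/√F)
Stage 1 (23640→2100 µm, Wi₁=13.0): W₁ = 10·13.0·(0.021822 − 0.006504) = 1.9913 kWh/t
Stage 2 (2100→147 µm, Wi₂=16.4): W₂ = 10·16.4·(0.082479 − 0.021822) = 9.9477 kWh/t
W = W₁ + W₂ = 1.9913 + 9.9477 = 11.9390 kWh/t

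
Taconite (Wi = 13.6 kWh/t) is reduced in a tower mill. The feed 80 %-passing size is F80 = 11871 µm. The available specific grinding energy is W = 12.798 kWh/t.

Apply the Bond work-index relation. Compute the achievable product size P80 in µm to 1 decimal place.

P80 = 93.7 µm

W = 10·Wi·[P80^(−½) − F80^(−½)]
P80^-0.5 = F80^-0.5 + W/(10 Wi)
  = 12.7980/(10·13.6) + 1/√11871 = 0.094103 + 0.009178 = 0.103281
P80 = (1/0.103281)² = 9.6823² = 93.75 µm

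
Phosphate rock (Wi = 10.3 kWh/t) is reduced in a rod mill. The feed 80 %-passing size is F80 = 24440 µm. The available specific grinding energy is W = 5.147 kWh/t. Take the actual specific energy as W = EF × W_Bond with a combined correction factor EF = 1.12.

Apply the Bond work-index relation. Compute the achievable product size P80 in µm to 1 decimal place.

P80 = 384.3 µm

W = 10·Wi·[P80^(−½) − F80^(−½)]
W_Bond = W / EF = 5.147 / 1.12 = 4.5955 kWh/t
P80^-0.5 = F80^-0.5 + W_Bond/(10 Wi)
  = 4.5955/(10·10.3) + 1/√24440 = 0.044617 + 0.006397 = 0.051013
P80 = (1/0.051013)² = 19.6027² = 384.26 µm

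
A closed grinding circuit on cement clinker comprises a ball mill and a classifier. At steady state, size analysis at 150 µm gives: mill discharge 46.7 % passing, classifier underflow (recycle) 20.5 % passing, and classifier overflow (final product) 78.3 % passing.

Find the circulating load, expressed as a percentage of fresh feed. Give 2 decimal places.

Mass balance on the −150 µm fraction:
d + r·d = r·u + o → r(d−u) = o−d
r = (78.3 − 46.7)/(46.7 − 20.5) = 31.6/26.2 = 1.2061
CL = 100·r = 120.61 %

CL = 120.61 %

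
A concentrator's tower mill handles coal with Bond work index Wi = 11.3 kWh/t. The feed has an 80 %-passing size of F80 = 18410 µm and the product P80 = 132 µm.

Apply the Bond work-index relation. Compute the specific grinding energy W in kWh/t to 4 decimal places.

Bond:  W = 10 Wi (1/√P − 1/√F)
1/√132 = 0.087039;  1/√18410 = 0.007370
W = 10·11.3·(0.087039 − 0.007370) = 9.0026 kWh/t

W = 9.0026 kWh/t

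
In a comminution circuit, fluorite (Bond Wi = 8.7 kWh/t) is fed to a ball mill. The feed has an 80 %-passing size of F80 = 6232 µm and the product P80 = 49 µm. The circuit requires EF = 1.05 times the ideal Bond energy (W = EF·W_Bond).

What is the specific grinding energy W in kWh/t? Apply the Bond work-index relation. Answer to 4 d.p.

W = 11.8928 kWh/t

W = 10·Wi·(P80^(-½) − F80^(-½))
1/√49 = 0.142857;  1/√6232 = 0.012667
W = 10·8.7·(0.142857 − 0.012667) = 11.3265 kWh/t
With EF = 1.05: W = 11.3265·1.05 = 11.8928 kWh/t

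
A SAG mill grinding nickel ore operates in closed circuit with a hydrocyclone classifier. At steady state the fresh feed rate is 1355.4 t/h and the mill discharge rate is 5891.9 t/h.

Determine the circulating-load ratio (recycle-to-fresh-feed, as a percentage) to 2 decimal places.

CL = 334.70 %

Mill node: discharge = fresh + recycle.
R = M − F = 5891.9 − 1355.4 = 4536.5 t/h
CL = 100·R/F = 100·4536.5/1355.4 = 334.70 %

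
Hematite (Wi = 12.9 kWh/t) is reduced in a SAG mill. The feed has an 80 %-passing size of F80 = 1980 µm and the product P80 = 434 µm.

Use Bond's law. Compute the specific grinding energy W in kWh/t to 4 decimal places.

W = 3.2931 kWh/t

W = 10·Wi·(P80^(-½) − F80^(-½))
1/√434 = 0.048002;  1/√1980 = 0.022473
W = 10·12.9·(0.048002 − 0.022473) = 3.2931 kWh/t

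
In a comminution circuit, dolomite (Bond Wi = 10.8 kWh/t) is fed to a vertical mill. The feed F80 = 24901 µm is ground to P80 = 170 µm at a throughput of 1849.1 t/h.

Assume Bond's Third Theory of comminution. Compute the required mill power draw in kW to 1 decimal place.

W = 10 Wi (P80^-0.5 − F80^-0.5)
W = 10·10.8·(1/√170 − 1/√24901) = 10·10.8·(0.070359) = 7.5988 kWh/t
P_mill = W·ṁ = 7.5988·1849.1 = 14051.0 kW

P = 14051.0 kW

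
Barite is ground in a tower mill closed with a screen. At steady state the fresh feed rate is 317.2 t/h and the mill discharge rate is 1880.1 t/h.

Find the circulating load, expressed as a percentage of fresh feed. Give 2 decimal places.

Mill node: discharge = fresh + recycle.
R = M − F = 1880.1 − 317.2 = 1562.9 t/h
CL = 100·R/F = 100·1562.9/317.2 = 492.72 %

CL = 492.72 %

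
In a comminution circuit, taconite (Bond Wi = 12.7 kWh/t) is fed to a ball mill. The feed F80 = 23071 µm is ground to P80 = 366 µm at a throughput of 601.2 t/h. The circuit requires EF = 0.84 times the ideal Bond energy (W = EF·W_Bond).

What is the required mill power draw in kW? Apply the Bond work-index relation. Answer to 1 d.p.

W = 10·Wi·[P80^(−½) − F80^(−½)]
W = 10·12.7·(1/√366 − 1/√23071) = 10·12.7·(0.045687) = 5.8023 kWh/t
W_actual = 0.84 × 5.8023 = 4.8739 kWh/t
Power = W × throughput = 4.8739 kWh/t × 601.2 t/h = 2930.2 kW

P = 2930.2 kW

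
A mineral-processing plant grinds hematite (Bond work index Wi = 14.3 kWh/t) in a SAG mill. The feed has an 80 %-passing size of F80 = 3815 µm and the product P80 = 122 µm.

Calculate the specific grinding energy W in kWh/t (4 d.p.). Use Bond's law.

W = 10.6314 kWh/t

W = 10·Wi·(P80^(-½) − F80^(-½))
1/√122 = 0.090536;  1/√3815 = 0.016190
W = 10·14.3·(0.090536 − 0.016190) = 10.6314 kWh/t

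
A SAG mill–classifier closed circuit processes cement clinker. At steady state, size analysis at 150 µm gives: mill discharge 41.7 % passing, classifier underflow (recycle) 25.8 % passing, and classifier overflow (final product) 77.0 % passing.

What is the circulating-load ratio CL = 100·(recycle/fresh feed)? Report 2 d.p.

Two-product formula at 150 µm:
d + r·d = r·u + o → r(d−u) = o−d
r = (77.0 − 41.7)/(41.7 − 25.8) = 35.3/15.9 = 2.2201
CL = 100·r = 222.01 %

CL = 222.01 %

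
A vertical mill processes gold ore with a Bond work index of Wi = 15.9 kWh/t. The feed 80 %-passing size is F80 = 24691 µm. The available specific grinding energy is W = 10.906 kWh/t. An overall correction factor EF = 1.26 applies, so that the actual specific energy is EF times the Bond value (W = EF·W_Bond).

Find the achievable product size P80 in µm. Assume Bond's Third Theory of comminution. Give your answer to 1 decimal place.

W = 10·Wi·(P80^(-½) − F80^(-½))
W_Bond = W / EF = 10.906 / 1.26 = 8.6556 kWh/t
P80^(−½) = W_Bond/(10 Wi) + F80^(−½)
  = 8.6556/(10·15.9) + 1/√24691 = 0.054437 + 0.006364 = 0.060801
P80 = (1/0.060801)² = 16.4470² = 270.50 µm

P80 = 270.5 µm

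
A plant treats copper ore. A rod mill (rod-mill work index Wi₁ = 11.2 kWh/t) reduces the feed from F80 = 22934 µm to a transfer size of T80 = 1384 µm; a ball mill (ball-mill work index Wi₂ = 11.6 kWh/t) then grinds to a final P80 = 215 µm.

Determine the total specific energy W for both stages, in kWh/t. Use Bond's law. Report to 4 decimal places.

W = 7.0640 kWh/t

W = 10·Wi·[P80^(−½) − F80^(−½)]
Stage 1 (22934→1384 µm, Wi₁=11.2): W₁ = 10·11.2·(0.026880 − 0.006603) = 2.2710 kWh/t
Stage 2 (1384→215 µm, Wi₂=11.6): W₂ = 10·11.6·(0.068199 − 0.026880) = 4.7930 kWh/t
W = W₁ + W₂ = 2.2710 + 4.7930 = 7.0640 kWh/t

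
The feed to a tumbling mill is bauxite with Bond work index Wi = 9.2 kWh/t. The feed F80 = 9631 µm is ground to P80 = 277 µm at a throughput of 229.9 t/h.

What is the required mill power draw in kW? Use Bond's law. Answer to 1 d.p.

P = 1055.3 kW

W = 10 Wi / √P80 − 10 Wi / √F80
W = 10·9.2·(1/√277 − 1/√9631) = 10·9.2·(0.049894) = 4.5903 kWh/t
Power = W × throughput = 4.5903 kWh/t × 229.9 t/h = 1055.3 kW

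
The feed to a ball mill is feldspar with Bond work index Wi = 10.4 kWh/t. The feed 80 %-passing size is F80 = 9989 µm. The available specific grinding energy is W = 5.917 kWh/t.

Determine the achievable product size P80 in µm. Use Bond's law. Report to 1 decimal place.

W = 10·Wi·[P80^(−½) − F80^(−½)]
⇒ 1/√P80 = W/(10 Wi) + 1/√F80
  = 5.9170/(10·10.4) + 1/√9989 = 0.056894 + 0.010006 = 0.066900
P80 = (1/0.066900)² = 14.9477² = 223.43 µm

P80 = 223.4 µm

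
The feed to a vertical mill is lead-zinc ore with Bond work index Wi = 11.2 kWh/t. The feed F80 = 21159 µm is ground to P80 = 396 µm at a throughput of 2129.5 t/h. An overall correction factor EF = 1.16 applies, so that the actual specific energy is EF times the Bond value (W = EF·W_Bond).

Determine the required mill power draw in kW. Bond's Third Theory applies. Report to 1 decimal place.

W = 10·Wi·(P80^(-½) − F80^(-½))
W = 10·11.2·(1/√396 − 1/√21159) = 10·11.2·(0.043377) = 4.8582 kWh/t
With EF = 1.16: W = 4.8582·1.16 = 5.6356 kWh/t
P_mill = W·ṁ = 5.6356·2129.5 = 12000.9 kW

P = 12000.9 kW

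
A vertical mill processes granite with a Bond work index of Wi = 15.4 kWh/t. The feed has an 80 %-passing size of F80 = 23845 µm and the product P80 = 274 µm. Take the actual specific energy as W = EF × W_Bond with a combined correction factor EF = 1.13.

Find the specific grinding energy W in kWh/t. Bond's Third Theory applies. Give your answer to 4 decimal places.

W = 10·Wi·(P80^(-½) − F80^(-½))
1/√274 = 0.060412;  1/√23845 = 0.006476
W = 10·15.4·(0.060412 − 0.006476) = 8.3062 kWh/t
Apply correction: 8.3062 × 1.13 = 9.3860 kWh/t

W = 9.3860 kWh/t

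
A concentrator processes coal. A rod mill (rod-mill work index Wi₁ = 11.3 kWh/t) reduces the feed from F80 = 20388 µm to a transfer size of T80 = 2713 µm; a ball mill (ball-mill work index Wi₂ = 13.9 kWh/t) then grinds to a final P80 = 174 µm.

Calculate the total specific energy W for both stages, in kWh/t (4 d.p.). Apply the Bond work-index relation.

W = 9.2470 kWh/t

W = 10 Wi / √P80 − 10 Wi / √F80
Stage 1 (20388→2713 µm, Wi₁=11.3): W₁ = 10·11.3·(0.019199 − 0.007003) = 1.3781 kWh/t
Stage 2 (2713→174 µm, Wi₂=13.9): W₂ = 10·13.9·(0.075810 − 0.019199) = 7.8689 kWh/t
W = W₁ + W₂ = 1.3781 + 7.8689 = 9.2470 kWh/t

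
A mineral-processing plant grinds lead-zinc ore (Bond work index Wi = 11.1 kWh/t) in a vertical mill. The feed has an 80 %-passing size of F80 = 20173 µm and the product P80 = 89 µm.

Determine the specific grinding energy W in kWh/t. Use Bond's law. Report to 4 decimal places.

W = 10.9845 kWh/t

W = 10·Wi·[P80^(−½) − F80^(−½)]
1/√89 = 0.106000;  1/√20173 = 0.007041
W = 10·11.1·(0.106000 − 0.007041) = 10.9845 kWh/t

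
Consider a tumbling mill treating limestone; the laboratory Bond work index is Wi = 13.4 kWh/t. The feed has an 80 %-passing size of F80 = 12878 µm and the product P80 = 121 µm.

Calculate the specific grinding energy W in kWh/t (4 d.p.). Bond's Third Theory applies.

W = 11.0010 kWh/t

W = 10 Wi (P80^-0.5 − F80^-0.5)
1/√121 = 0.090909;  1/√12878 = 0.008812
W = 10·13.4·(0.090909 − 0.008812) = 11.0010 kWh/t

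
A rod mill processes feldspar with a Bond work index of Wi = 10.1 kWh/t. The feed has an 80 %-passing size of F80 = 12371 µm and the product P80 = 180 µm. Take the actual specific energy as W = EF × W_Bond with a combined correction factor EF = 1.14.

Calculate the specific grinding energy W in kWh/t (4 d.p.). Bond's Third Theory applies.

W = 7.5468 kWh/t

W = 10·Wi·(P80^(-½) − F80^(-½))
1/√180 = 0.074536;  1/√12371 = 0.008991
W = 10·10.1·(0.074536 − 0.008991) = 6.6200 kWh/t
W_actual = 1.14 × 6.6200 = 7.5468 kWh/t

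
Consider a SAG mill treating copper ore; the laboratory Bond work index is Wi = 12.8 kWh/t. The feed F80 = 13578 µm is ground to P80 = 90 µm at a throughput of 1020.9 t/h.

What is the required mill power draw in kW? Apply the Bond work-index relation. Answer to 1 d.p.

P = 12652.9 kW

W = 10·Wi·(P80^(-½) − F80^(-½))
W = 10·12.8·(1/√90 − 1/√13578) = 10·12.8·(0.096827) = 12.3939 kWh/t
Power = W × throughput = 12.3939 kWh/t × 1020.9 t/h = 12652.9 kW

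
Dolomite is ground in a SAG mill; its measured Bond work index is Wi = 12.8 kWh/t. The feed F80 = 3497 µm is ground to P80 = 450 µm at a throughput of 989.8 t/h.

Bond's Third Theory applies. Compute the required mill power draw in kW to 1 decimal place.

Bond:  W = 10 Wi (1/√P − 1/√F)
W = 10·12.8·(1/√450 − 1/√3497) = 10·12.8·(0.030230) = 3.8695 kWh/t
Mill draw = 3.8695 × 989.8 = 3830.0 kW

P = 3830.0 kW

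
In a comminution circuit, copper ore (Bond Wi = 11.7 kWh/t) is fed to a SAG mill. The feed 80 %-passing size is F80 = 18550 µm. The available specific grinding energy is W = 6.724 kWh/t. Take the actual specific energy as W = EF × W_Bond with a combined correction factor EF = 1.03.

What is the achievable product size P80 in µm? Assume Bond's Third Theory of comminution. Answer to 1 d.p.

P80 = 250.8 µm

Bond:  W = 10 Wi (1/√P − 1/√F)
W_Bond = W / EF = 6.724 / 1.03 = 6.5282 kWh/t
P80^(−½) = W_Bond/(10 Wi) + F80^(−½)
  = 6.5282/(10·11.7) + 1/√18550 = 0.055796 + 0.007342 = 0.063138
P80 = (1/0.063138)² = 15.8382² = 250.85 µm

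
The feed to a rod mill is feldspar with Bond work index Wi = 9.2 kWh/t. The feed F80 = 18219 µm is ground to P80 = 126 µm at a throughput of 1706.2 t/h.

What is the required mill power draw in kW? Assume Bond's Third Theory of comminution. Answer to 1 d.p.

P = 12821.1 kW

W = 10 Wi (1/√P80 − 1/√F80)  [Bond]
W = 10·9.2·(1/√126 − 1/√18219) = 10·9.2·(0.081678) = 7.5144 kWh/t
P = W·T = 7.5144·1706.2 = 12821.1 kW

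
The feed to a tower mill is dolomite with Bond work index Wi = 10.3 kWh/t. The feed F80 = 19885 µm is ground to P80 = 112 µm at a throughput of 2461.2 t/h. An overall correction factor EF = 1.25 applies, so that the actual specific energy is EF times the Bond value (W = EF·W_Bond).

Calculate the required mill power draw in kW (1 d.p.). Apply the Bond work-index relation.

W = 10·Wi·[P80^(−½) − F80^(−½)]
W = 10·10.3·(1/√112 − 1/√19885) = 10·10.3·(0.087400) = 9.0022 kWh/t
Apply correction: 9.0022 × 1.25 = 11.2527 kWh/t
P = W·T = 11.2527·2461.2 = 27695.2 kW

P = 27695.2 kW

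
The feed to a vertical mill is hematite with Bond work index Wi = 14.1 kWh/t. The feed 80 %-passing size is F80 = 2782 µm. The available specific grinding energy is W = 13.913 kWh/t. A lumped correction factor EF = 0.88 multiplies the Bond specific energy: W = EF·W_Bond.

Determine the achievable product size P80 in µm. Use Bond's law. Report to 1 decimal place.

P80 = 58.2 µm

W = 10·Wi·(P80^(-½) − F80^(-½))
W_Bond = W / EF = 13.913 / 0.88 = 15.8102 kWh/t
P80^(−½) = W_Bond/(10 Wi) + F80^(−½)
  = 15.8102/(10·14.1) + 1/√2782 = 0.112129 + 0.018959 = 0.131089
P80 = (1/0.131089)² = 7.6284² = 58.19 µm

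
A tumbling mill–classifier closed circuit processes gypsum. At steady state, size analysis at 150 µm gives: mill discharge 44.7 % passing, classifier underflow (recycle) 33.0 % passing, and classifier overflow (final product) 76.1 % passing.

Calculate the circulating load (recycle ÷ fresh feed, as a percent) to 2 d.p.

Balance %-passing 150 µm (r = R/F):
r = (o − d)/(d − u)
r = (76.1 − 44.7)/(44.7 − 33.0) = 31.4/11.7 = 2.6838
CL = 100·r = 268.38 %

CL = 268.38 %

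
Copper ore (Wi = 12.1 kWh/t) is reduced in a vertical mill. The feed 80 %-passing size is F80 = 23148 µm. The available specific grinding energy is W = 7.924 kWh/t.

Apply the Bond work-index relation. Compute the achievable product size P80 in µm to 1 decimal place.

W = 10 Wi (1/√P80 − 1/√F80)  [Bond]
P80^-0.5 = F80^-0.5 + W/(10 Wi)
  = 7.9240/(10·12.1) + 1/√23148 = 0.065488 + 0.006573 = 0.072060
P80 = (1/0.072060)² = 13.8773² = 192.58 µm

P80 = 192.6 µm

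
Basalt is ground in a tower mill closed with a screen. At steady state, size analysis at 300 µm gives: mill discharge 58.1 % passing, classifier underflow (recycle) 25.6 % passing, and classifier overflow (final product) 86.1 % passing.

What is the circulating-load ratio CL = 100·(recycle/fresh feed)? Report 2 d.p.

CL = 86.15 %

Balance %-passing 300 µm (r = R/F):
Fd + Rd = Ru + Fo ⇒ R/F = (o−d)/(d−u)
r = (86.1 − 58.1)/(58.1 − 25.6) = 28.0/32.5 = 0.8615
CL = 100·r = 86.15 %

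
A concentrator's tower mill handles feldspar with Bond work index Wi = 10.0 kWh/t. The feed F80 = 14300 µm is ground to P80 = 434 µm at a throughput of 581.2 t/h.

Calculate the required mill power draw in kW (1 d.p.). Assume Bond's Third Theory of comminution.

W = 10·Wi·(P80^(-½) − F80^(-½))
W = 10·10.0·(1/√434 − 1/√14300) = 10·10.0·(0.039639) = 3.9639 kWh/t
Power = W × throughput = 3.9639 kWh/t × 581.2 t/h = 2303.8 kW

P = 2303.8 kW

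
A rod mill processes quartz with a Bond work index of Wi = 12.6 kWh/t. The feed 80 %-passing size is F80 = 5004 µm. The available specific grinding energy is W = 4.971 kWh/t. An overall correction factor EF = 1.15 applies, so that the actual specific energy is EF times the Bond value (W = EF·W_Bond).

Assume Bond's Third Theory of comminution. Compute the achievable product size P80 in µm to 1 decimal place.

W = 10·Wi·[P80^(−½) − F80^(−½)]
W_Bond = W / EF = 4.971 / 1.15 = 4.3226 kWh/t
P80^-0.5 = F80^-0.5 + W_Bond/(10 Wi)
  = 4.3226/(10·12.6) + 1/√5004 = 0.034306 + 0.014136 = 0.048443
P80 = (1/0.048443)² = 20.6429² = 426.13 µm

P80 = 426.1 µm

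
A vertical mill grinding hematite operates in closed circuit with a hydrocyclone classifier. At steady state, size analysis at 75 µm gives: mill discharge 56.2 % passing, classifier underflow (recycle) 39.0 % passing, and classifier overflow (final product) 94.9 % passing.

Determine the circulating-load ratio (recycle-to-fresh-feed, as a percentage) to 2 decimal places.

Balance %-passing 75 µm (r = R/F):
(1+r)d = ru + o → r = (o−d)/(d−u)
r = (94.9 − 56.2)/(56.2 − 39.0) = 38.7/17.2 = 2.2500
CL = 100·r = 225.00 %

CL = 225.00 %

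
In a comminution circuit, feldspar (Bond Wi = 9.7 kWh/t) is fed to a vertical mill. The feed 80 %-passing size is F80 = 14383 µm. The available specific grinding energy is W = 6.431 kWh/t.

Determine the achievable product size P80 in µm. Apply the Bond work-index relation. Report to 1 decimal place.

W = 10·Wi·[P80^(−½) − F80^(−½)]
1/√P80 = 1/√F80 + W/(10·Wi)
  = 6.4310/(10·9.7) + 1/√14383 = 0.066299 + 0.008338 = 0.074637
P80 = (1/0.074637)² = 13.3981² = 179.51 µm

P80 = 179.5 µm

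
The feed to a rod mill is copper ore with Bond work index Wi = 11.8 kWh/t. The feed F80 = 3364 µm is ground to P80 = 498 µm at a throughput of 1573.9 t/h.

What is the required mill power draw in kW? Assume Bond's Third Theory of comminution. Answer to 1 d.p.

W = 10 Wi (1/√P80 − 1/√F80)  [Bond]
W = 10·11.8·(1/√498 − 1/√3364) = 10·11.8·(0.027570) = 3.2532 kWh/t
P = W·T = 3.2532·1573.9 = 5120.2 kW

P = 5120.2 kW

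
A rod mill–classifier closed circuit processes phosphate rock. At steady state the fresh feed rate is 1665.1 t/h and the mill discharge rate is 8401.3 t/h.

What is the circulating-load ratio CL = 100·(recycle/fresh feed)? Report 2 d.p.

Mill node: discharge = fresh + recycle.
R = M − F = 8401.3 − 1665.1 = 6736.2 t/h
CL = 100·R/F = 100·6736.2/1665.1 = 404.55 %

CL = 404.55 %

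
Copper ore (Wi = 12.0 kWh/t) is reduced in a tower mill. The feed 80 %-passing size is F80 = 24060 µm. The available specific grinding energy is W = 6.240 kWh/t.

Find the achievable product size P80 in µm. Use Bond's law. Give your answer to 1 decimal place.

Bond: W = 10·Wi·(1/√P80 − 1/√F80)
⇒ 1/√P80 = W/(10 Wi) + 1/√F80
  = 6.2400/(10·12.0) + 1/√24060 = 0.052000 + 0.006447 = 0.058447
P80 = (1/0.058447)² = 17.1095² = 292.74 µm

P80 = 292.7 µm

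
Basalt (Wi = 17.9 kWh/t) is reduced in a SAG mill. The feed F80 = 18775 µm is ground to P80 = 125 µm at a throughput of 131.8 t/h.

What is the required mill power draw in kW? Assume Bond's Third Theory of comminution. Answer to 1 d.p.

Bond: W = 10·Wi·(1/√P80 − 1/√F80)
W = 10·17.9·(1/√125 − 1/√18775) = 10·17.9·(0.082145) = 14.7039 kWh/t
P = W·T = 14.7039·131.8 = 1938.0 kW

P = 1938.0 kW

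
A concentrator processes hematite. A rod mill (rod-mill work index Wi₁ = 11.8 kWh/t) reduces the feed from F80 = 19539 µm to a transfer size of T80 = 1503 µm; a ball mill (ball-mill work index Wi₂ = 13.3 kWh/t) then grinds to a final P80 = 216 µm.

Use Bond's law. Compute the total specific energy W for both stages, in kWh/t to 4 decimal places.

W = 7.8184 kWh/t

W = 10 Wi / √P80 − 10 Wi / √F80
Stage 1 (19539→1503 µm, Wi₁=11.8): W₁ = 10·11.8·(0.025794 − 0.007154) = 2.1995 kWh/t
Stage 2 (1503→216 µm, Wi₂=13.3): W₂ = 10·13.3·(0.068041 − 0.025794) = 5.6189 kWh/t
W = W₁ + W₂ = 2.1995 + 5.6189 = 7.8184 kWh/t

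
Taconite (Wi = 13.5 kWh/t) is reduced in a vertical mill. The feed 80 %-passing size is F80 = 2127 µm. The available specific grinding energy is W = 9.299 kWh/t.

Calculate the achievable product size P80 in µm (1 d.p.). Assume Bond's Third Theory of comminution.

P80 = 121.9 µm

W = 10·Wi·[P80^(−½) − F80^(−½)]
⇒ 1/√P80 = W/(10·Wi) + 1/√F80
  = 9.2990/(10·13.5) + 1/√2127 = 0.068881 + 0.021683 = 0.090564
P80 = (1/0.090564)² = 11.0419² = 121.92 µm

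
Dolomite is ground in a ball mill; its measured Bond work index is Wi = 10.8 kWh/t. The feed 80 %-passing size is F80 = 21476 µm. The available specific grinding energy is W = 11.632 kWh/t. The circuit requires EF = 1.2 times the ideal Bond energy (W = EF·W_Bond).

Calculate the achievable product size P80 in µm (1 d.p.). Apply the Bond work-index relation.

W_Bond = 10·Wi·(1/√P₈₀ − 1/√F₈₀)
W_Bond = W / EF = 11.632 / 1.2 = 9.6933 kWh/t
P80^(−½) = W_Bond/(10 Wi) + F80^(−½)
  = 9.6933/(10·10.8) + 1/√21476 = 0.089753 + 0.006824 = 0.096577
P80 = (1/0.096577)² = 10.3544² = 107.21 µm

P80 = 107.2 µm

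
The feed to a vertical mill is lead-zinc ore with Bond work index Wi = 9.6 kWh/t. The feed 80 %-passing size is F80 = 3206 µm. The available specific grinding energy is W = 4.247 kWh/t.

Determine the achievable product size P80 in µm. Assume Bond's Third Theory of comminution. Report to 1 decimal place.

W = 10·Wi·(P80^(-½) − F80^(-½))
1/√P80 = 1/√F80 + W/(10·Wi)
  = 4.2470/(10·9.6) + 1/√3206 = 0.044240 + 0.017661 = 0.061901
P80 = (1/0.061901)² = 16.1549² = 260.98 µm

P80 = 261.0 µm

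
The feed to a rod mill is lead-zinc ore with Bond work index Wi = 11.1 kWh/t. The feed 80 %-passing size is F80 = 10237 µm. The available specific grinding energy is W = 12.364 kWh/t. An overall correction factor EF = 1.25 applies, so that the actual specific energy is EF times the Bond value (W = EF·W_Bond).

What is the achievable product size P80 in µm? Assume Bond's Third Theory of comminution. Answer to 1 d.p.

P80 = 102.0 µm

W_Bond = 10·Wi·(1/√P₈₀ − 1/√F₈₀)
W_Bond = W / EF = 12.364 / 1.25 = 9.8912 kWh/t
1/√P80 = 1/√F80 + W_Bond/(10·Wi)
  = 9.8912/(10·11.1) + 1/√10237 = 0.089110 + 0.009884 = 0.098993
P80 = (1/0.098993)² = 10.1017² = 102.04 µm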